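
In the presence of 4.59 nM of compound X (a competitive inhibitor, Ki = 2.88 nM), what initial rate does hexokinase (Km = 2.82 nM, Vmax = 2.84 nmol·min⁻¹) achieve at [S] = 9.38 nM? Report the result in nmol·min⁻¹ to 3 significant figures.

1.60 nmol·min⁻¹

With α = 1 + [I]/Ki = 1 + 4.59/2.88 = 2.594, the competitive rate law is v = Vmax[S] / (αKm + [S]).
v = 2.84×9.38 / (2.594×2.82 + 9.38) = 26.64/16.69 = 1.60 nmol·min⁻¹.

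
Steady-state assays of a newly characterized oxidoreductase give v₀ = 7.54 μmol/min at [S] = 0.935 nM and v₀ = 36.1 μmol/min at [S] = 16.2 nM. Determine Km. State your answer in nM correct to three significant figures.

In reciprocal form, 1/v = (Km/Vmax)·(1/[S]) + 1/Vmax. The two points give (1/[S], 1/v) = (1.070, 0.1326) and (0.06173, 0.02770).
Slope = (0.1326 − 0.02770)/(1.070 − 0.06173) = 0.1041; intercept = 0.1326 − 0.1041×1.070 = 0.02127.
Vmax = 1/intercept = 47.0 μmol/min; Km = slope × Vmax = 0.1041 × 47.0 = 4.89 nM.

4.89 nM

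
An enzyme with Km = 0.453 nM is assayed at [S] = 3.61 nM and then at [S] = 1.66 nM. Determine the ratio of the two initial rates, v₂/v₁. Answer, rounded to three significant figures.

Since Vmax cancels, v₂/v₁ = [S]₂(Km+[S]₁) / [S]₁(Km+[S]₂).
= 1.66×(0.453+3.61) / (3.61×(0.453+1.66)) = 6.745/7.628 = 0.884.

0.884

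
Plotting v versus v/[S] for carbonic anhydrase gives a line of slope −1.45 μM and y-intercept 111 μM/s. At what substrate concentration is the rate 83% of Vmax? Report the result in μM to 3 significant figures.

The Eadie–Hofstee slope gives Km = 1.45 μM (slope = −Km).
v/Vmax = [S]/(Km+[S]) = 0.83 ⇒ [S] = Km·0.83/(1−0.83) = 1.45 × 4.882 = 7.08 μM.

7.08 μM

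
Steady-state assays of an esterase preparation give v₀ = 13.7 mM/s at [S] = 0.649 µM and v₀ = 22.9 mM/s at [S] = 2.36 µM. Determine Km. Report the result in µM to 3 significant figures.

0.807 µM

From v = Vmax[S]/(Km+[S]), each point gives Vmax = v(Km+[S])/[S].
Equating: 13.7(Km+0.649)/0.649 = 22.9(Km+2.36)/2.36.
21.11·Km + 13.7 = 9.703·Km + 22.9, so (21.11 − 9.703)·Km = 22.9 − 13.7.
Km = 9.200/11.41 = 0.807 µM; then Vmax = 13.7(0.807+0.649)/0.649 = 30.7 mM/s.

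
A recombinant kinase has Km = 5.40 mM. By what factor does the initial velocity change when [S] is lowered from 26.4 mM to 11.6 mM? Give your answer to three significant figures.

0.822

Since Vmax cancels, v₂/v₁ = [S]₂(Km+[S]₁) / [S]₁(Km+[S]₂).
= 11.6×(5.40+26.4) / (26.4×(5.40+11.6)) = 368.9/448.8 = 0.822.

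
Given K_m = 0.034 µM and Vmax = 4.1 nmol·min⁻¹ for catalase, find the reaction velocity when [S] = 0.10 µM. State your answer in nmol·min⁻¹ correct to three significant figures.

3.06 nmol·min⁻¹

[S]/(Km+[S]) = 0.10/0.1340 = 0.7463, the fractional saturation.
v = 0.7463 × Vmax = 0.7463 × 4.1 = 3.06 nmol·min⁻¹.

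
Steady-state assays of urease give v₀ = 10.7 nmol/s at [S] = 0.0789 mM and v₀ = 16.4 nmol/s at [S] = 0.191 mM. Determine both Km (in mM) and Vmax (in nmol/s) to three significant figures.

In reciprocal form, 1/v = (Km/Vmax)·(1/[S]) + 1/Vmax. The two points give (1/[S], 1/v) = (12.67, 0.09346) and (5.236, 0.06098).
Slope = (0.09346 − 0.06098)/(12.67 − 5.236) = 0.004367; intercept = 0.09346 − 0.004367×12.67 = 0.03811.
Vmax = 1/intercept = 26.2 nmol/s; Km = slope × Vmax = 0.004367 × 26.2 = 0.115 mM.

Km = 0.115 mM; Vmax = 26.2 nmol/s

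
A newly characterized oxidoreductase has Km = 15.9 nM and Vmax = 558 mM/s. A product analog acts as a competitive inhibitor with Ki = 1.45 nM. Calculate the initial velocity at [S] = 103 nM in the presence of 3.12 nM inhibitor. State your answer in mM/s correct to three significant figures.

α = 1 + [I]/Ki = 1 + 3.12/1.45 = 3.152.
For a competitive inhibitor, Vmax is unchanged and the apparent Km becomes α·Km: Km,app = 50.1 nM, Vmax,app = 558 mM/s.
v = Vmax,app·[S]/(Km,app + [S]) = 558 × 103/(50.1 + 103) = 375 mM/s.

375 mM/s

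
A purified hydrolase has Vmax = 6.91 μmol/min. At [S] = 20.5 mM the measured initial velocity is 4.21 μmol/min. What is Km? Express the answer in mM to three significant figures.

13.1 mM

v/Vmax = 4.21/6.91 = 0.6093 = [S]/(Km+[S]).
So Km + [S] = [S]/0.6093 = 33.65 mM, giving Km = 33.65 − 20.5 = 13.1 mM.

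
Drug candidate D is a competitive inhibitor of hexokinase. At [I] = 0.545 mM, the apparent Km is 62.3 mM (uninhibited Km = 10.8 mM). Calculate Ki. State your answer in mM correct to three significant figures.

0.114 mM

Competitive: Km,app = α·Km with α = 1 + [I]/Ki.
α = Km,app/Km = 62.3/10.8 = 5.769.
Since α = 1 + [I]/Ki, [I]/Ki = 5.769 − 1 = 4.769 and Ki = 0.545/4.769 = 0.114 mM.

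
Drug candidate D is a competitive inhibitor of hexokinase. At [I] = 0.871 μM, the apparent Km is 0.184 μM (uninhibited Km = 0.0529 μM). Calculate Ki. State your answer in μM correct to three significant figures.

Competitive: Km,app = α·Km with α = 1 + [I]/Ki.
α = Km,app/Km = 0.184/0.0529 = 3.478.
Ki = [I]/(α − 1) = 0.871/2.478 = 0.351 μM.

0.351 μM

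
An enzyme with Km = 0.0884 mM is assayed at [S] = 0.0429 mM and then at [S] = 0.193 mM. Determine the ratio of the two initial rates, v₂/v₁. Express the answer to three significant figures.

2.10

The fractional saturations are [S]/(Km+[S]) = 0.0429/0.1313 = 0.3267 and 0.193/0.2814 = 0.6859.
v₂/v₁ is just their ratio: 0.6859/0.3267 = 2.10.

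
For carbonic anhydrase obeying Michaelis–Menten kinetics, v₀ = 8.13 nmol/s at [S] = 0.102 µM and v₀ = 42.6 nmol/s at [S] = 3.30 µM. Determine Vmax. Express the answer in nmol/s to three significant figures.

In reciprocal form, 1/v = (Km/Vmax)·(1/[S]) + 1/Vmax. The two points give (1/[S], 1/v) = (9.804, 0.1230) and (0.3030, 0.02347).
Slope = (0.1230 − 0.02347)/(9.804 − 0.3030) = 0.01048; intercept = 0.1230 − 0.01048×9.804 = 0.02030.
Vmax = 1/intercept = 49.3 nmol/s; Km = slope × Vmax = 0.01048 × 49.3 = 0.516 µM.

49.3 nmol/s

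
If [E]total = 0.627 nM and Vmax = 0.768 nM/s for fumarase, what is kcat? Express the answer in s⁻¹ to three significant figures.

kcat = Vmax/[E]total = 0.768 nM/s / 0.627 nM = 1.22 s⁻¹.

1.22 s⁻¹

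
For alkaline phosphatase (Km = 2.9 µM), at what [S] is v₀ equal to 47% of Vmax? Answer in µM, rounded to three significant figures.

2.57 µM

v/Vmax = [S]/(Km+[S]) = 0.47, so [S] = Km·0.47/(1 − 0.47) = 2.9 × 0.8868.
[S] = 2.57 µM.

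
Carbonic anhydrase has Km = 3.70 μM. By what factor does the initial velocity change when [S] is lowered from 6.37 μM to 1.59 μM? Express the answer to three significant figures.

Since Vmax cancels, v₂/v₁ = [S]₂(Km+[S]₁) / [S]₁(Km+[S]₂).
= 1.59×(3.70+6.37) / (6.37×(3.70+1.59)) = 16.01/33.70 = 0.475.

0.475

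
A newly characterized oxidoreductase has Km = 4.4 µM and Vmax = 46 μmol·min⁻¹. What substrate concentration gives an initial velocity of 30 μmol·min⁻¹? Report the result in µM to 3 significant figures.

8.25 µM

The required fractional saturation is v/Vmax = 30/46 = 0.6522.
Then [S]/(Km+[S]) = 0.6522 ⇒ [S] = 4.4 × 0.6522/(1 − 0.6522) = 8.25 µM.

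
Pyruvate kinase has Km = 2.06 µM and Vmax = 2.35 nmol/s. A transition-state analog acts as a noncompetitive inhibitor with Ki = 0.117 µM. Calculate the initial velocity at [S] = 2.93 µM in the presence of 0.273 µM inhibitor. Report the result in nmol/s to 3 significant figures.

α = 1 + [I]/Ki = 1 + 0.273/0.117 = 3.333.
For a noncompetitive inhibitor, Vmax is reduced to Vmax/α while Km is unchanged: Km,app = 2.06 µM, Vmax,app = 0.705 nmol/s.
v = Vmax,app·[S]/(Km,app + [S]) = 0.705 × 2.93/(2.06 + 2.93) = 0.414 nmol/s.

0.414 nmol/s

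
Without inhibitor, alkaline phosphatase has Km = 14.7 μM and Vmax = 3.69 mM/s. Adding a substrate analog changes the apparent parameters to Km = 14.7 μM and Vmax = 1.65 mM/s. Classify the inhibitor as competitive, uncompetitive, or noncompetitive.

Vmax decreases (3.69 → 1.65 mM/s) while Km is unchanged — pure noncompetitive inhibition.

noncompetitive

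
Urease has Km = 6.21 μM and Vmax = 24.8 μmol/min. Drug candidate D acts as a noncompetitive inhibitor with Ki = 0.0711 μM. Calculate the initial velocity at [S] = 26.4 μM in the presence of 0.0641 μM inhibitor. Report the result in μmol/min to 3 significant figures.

10.6 μmol/min

α = 1 + [I]/Ki = 1 + 0.0641/0.0711 = 1.902.
For a noncompetitive inhibitor, Vmax is reduced to Vmax/α while Km is unchanged: Km,app = 6.21 μM, Vmax,app = 13.0 μmol/min.
v = Vmax,app·[S]/(Km,app + [S]) = 13.0 × 26.4/(6.21 + 26.4) = 10.6 μmol/min.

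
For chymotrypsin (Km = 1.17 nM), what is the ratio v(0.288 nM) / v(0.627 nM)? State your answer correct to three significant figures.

0.566

The fractional saturations are [S]/(Km+[S]) = 0.627/1.797 = 0.3489 and 0.288/1.458 = 0.1975.
v₂/v₁ is just their ratio: 0.1975/0.3489 = 0.566.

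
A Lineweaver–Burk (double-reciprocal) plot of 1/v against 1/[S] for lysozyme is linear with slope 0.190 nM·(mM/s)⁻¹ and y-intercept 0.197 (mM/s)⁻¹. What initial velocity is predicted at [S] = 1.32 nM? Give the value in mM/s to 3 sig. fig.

2.93 mM/s

The y-intercept is 1/Vmax, so Vmax = 1/0.197 = 5.08 mM/s.
The slope is Km/Vmax, so Km = 0.190 × 5.08 = 0.964 nM.
Then v = 5.08 × 1.32/(0.964 + 1.32) = 2.93 mM/s.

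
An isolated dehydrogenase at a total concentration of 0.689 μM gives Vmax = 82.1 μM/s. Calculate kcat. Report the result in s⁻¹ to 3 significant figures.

kcat = Vmax/[E]total = 82.1 μM/s / 0.689 μM = 119 s⁻¹.

119 s⁻¹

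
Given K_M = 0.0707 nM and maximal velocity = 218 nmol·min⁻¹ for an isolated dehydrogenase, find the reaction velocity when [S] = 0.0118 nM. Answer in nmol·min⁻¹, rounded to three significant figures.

v = Vmax·[S]/(Km + [S]) = 218 × 0.0118 / (0.0707 + 0.0118)
  = 2.572 / 0.08250 = 31.2 nmol·min⁻¹.

31.2 nmol·min⁻¹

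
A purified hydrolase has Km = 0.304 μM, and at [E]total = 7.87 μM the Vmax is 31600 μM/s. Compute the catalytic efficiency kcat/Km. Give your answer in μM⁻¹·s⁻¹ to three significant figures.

13200 μM⁻¹·s⁻¹

kcat = Vmax/[E]total = 31600/7.87 = 4020 s⁻¹.
kcat/Km = 4020/0.304 = 13200 μM⁻¹·s⁻¹.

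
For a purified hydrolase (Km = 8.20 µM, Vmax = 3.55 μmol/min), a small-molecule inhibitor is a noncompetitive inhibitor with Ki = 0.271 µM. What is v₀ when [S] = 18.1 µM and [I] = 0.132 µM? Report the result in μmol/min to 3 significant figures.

1.64 μmol/min

α = 1 + [I]/Ki = 1 + 0.132/0.271 = 1.487.
For a noncompetitive inhibitor, Vmax is reduced to Vmax/α while Km is unchanged: Km,app = 8.20 µM, Vmax,app = 2.39 μmol/min.
v = Vmax,app·[S]/(Km,app + [S]) = 2.39 × 18.1/(8.20 + 18.1) = 1.64 μmol/min.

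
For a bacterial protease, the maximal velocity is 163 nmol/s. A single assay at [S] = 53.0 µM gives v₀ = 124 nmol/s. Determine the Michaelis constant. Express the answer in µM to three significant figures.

16.7 µM

v/Vmax = 124/163 = 0.7607 = [S]/(Km+[S]).
So Km + [S] = [S]/0.7607 = 69.67 µM, giving Km = 69.67 − 53.0 = 16.7 µM.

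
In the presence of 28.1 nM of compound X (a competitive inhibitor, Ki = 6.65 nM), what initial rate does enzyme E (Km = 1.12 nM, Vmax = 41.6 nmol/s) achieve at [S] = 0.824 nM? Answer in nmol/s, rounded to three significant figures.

α = 1 + [I]/Ki = 1 + 28.1/6.65 = 5.226.
For a competitive inhibitor, Vmax is unchanged and the apparent Km becomes α·Km: Km,app = 5.85 nM, Vmax,app = 41.6 nmol/s.
v = Vmax,app·[S]/(Km,app + [S]) = 41.6 × 0.824/(5.85 + 0.824) = 5.13 nmol/s.

5.13 nmol/s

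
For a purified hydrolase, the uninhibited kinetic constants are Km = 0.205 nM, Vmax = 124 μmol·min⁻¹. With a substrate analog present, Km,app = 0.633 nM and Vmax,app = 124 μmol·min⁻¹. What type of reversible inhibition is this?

Km increases (0.205 → 0.633 nM) while Vmax is unchanged — the hallmark of competitive inhibition.

competitive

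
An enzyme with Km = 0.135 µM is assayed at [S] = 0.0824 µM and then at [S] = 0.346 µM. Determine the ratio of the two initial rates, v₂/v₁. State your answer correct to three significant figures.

The fractional saturations are [S]/(Km+[S]) = 0.0824/0.2174 = 0.3790 and 0.346/0.4810 = 0.7193.
v₂/v₁ is just their ratio: 0.7193/0.3790 = 1.90.

1.90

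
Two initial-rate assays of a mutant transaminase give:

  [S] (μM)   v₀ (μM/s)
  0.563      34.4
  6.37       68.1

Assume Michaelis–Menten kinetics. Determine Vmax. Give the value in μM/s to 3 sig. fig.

In reciprocal form, 1/v = (Km/Vmax)·(1/[S]) + 1/Vmax. The two points give (1/[S], 1/v) = (1.776, 0.02907) and (0.1570, 0.01468).
Slope = (0.02907 − 0.01468)/(1.776 − 0.1570) = 0.008884; intercept = 0.02907 − 0.008884×1.776 = 0.01329.
Vmax = 1/intercept = 75.2 μM/s; Km = slope × Vmax = 0.008884 × 75.2 = 0.669 μM.

75.2 μM/s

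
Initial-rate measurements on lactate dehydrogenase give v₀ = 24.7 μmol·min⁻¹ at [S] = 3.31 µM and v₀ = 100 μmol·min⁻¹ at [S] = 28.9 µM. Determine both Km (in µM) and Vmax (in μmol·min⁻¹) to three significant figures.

Km = 18.8 µM; Vmax = 165 μmol·min⁻¹

From v = Vmax[S]/(Km+[S]), each point gives Vmax = v(Km+[S])/[S].
Equating: 24.7(Km+3.31)/3.31 = 100(Km+28.9)/28.9.
7.462·Km + 24.7 = 3.460·Km + 100, so (7.462 − 3.460)·Km = 100 − 24.7.
Km = 75.30/4.002 = 18.8 µM; then Vmax = 24.7(18.8+3.31)/3.31 = 165 μmol·min⁻¹.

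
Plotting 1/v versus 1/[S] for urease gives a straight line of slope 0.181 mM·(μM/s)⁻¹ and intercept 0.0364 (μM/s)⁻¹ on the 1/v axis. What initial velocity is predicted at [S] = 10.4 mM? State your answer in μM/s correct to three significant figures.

18.6 μM/s

The y-intercept is 1/Vmax, so Vmax = 1/0.0364 = 27.5 μM/s.
The slope is Km/Vmax, so Km = 0.181 × 27.5 = 4.97 mM.
Then v = 27.5 × 10.4/(4.97 + 10.4) = 18.6 μM/s.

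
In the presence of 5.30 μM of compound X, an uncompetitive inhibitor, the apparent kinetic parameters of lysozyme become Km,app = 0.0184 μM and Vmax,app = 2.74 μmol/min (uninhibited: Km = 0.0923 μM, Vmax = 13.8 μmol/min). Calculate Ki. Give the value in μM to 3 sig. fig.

1.31 μM

Uncompetitive: Vmax,app = Vmax/α (and Km,app = Km/α) with α = 1 + [I]/Ki.
α = Vmax/Vmax,app = 13.8/2.74 = 5.036.
Since α = 1 + [I]/Ki, [I]/Ki = 5.036 − 1 = 4.036 and Ki = 5.30/4.036 = 1.31 μM.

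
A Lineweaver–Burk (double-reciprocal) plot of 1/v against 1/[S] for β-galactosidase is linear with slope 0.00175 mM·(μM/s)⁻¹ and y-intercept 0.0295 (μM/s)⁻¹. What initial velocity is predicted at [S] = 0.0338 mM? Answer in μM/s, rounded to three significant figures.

12.3 μM/s

The y-intercept is 1/Vmax, so Vmax = 1/0.0295 = 33.9 μM/s.
The slope is Km/Vmax, so Km = 0.00175 × 33.9 = 0.0593 mM.
Then v = 33.9 × 0.0338/(0.0593 + 0.0338) = 12.3 μM/s.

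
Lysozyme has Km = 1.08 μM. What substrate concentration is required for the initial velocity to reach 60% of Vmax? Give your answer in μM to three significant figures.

1.62 μM

v/Vmax = [S]/(Km+[S]) = 0.6, so [S] = Km·0.6/(1 − 0.6) = 1.08 × 1.500.
[S] = 1.62 μM.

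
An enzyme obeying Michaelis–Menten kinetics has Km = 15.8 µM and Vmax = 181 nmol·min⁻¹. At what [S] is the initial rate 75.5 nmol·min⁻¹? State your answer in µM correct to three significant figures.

11.3 µM

Rearranging v = Vmax[S]/(Km+[S]) gives [S] = Km·v/(Vmax − v).
[S] = 15.8 × 75.5 / (181 − 75.5) = 1193/105.5 = 11.3 µM.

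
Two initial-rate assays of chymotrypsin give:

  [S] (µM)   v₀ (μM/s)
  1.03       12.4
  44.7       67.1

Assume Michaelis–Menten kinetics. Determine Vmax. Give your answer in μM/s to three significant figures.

74.9 μM/s

From v = Vmax[S]/(Km+[S]), each point gives Vmax = v(Km+[S])/[S].
Equating: 12.4(Km+1.03)/1.03 = 67.1(Km+44.7)/44.7.
12.04·Km + 12.4 = 1.501·Km + 67.1, so (12.04 − 1.501)·Km = 67.1 − 12.4.
Km = 54.70/10.54 = 5.19 µM; then Vmax = 12.4(5.19+1.03)/1.03 = 74.9 μM/s.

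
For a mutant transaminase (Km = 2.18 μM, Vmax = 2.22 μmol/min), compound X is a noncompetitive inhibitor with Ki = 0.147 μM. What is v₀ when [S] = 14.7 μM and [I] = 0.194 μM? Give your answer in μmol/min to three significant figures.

With α = 1 + [I]/Ki = 1 + 0.194/0.147 = 2.320, the noncompetitive rate law is v = (Vmax/α)·[S] / (Km + [S]).
v = (2.22/2.320)×14.7 / (2.18 + 14.7) = 14.07/16.88 = 0.833 μmol/min.

0.833 μmol/min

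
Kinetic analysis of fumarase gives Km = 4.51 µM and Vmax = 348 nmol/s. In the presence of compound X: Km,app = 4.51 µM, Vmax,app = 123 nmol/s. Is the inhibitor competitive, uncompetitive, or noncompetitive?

noncompetitive

Vmax decreases (348 → 123 nmol/s) while Km is unchanged — pure noncompetitive inhibition.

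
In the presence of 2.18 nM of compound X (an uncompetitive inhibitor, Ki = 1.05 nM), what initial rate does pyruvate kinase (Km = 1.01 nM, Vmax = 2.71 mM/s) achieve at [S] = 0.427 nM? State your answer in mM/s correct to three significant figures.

With α = 1 + [I]/Ki = 1 + 2.18/1.05 = 3.076, the uncompetitive rate law is v = (Vmax/α)·[S] / (Km/α + [S]).
v = (2.71/3.076)×0.427 / (1.01/3.076 + 0.427) = 0.3762/0.7553 = 0.498 mM/s.

0.498 mM/s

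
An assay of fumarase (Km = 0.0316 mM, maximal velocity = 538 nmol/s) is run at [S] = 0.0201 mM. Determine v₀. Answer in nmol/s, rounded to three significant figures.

[S]/(Km+[S]) = 0.0201/0.05170 = 0.3888, the fractional saturation.
v = 0.3888 × Vmax = 0.3888 × 538 = 209 nmol/s.

209 nmol/s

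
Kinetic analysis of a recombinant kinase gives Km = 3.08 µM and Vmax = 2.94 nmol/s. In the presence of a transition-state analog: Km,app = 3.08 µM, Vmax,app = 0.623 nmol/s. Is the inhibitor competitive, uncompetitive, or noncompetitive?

Vmax decreases (2.94 → 0.623 nmol/s) while Km is unchanged — pure noncompetitive inhibition.

noncompetitive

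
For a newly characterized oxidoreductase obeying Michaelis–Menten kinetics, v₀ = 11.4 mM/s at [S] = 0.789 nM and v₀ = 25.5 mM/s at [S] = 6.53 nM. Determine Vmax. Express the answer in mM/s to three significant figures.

In reciprocal form, 1/v = (Km/Vmax)·(1/[S]) + 1/Vmax. The two points give (1/[S], 1/v) = (1.267, 0.08772) and (0.1531, 0.03922).
Slope = (0.08772 − 0.03922)/(1.267 − 0.1531) = 0.04353; intercept = 0.08772 − 0.04353×1.267 = 0.03255.
Vmax = 1/intercept = 30.7 mM/s; Km = slope × Vmax = 0.04353 × 30.7 = 1.34 nM.

30.7 mM/s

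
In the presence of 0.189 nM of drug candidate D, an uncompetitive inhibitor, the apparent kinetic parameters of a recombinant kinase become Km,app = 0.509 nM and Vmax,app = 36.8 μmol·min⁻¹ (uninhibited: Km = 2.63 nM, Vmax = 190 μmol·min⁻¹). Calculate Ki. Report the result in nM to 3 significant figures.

Uncompetitive: Vmax,app = Vmax/α (and Km,app = Km/α) with α = 1 + [I]/Ki.
α = Vmax/Vmax,app = 190/36.8 = 5.163.
Ki = [I]/(α − 1) = 0.189/4.163 = 0.0454 nM.

0.0454 nM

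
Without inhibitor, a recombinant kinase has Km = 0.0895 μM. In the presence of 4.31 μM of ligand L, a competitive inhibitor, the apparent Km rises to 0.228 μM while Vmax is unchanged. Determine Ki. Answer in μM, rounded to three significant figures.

Competitive: Km,app = α·Km with α = 1 + [I]/Ki.
α = Km,app/Km = 0.228/0.0895 = 2.547.
Ki = [I]/(α − 1) = 4.31/1.547 = 2.79 μM.

2.79 μM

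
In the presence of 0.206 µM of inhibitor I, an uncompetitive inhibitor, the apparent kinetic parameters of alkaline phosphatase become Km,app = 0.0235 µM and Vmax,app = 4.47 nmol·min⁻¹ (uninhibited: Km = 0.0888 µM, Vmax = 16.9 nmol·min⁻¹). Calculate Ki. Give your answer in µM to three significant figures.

0.0741 µM

Uncompetitive: Vmax,app = Vmax/α (and Km,app = Km/α) with α = 1 + [I]/Ki.
α = Vmax/Vmax,app = 16.9/4.47 = 3.781.
Ki = [I]/(α − 1) = 0.206/2.781 = 0.0741 µM.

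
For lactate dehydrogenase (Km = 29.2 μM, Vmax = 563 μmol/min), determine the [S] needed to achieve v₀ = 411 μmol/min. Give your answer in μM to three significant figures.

79.0 μM

The required fractional saturation is v/Vmax = 411/563 = 0.7300.
Then [S]/(Km+[S]) = 0.7300 ⇒ [S] = 29.2 × 0.7300/(1 − 0.7300) = 79.0 μM.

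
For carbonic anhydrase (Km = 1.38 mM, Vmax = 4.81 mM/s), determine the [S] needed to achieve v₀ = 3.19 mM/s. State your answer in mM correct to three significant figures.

The required fractional saturation is v/Vmax = 3.19/4.81 = 0.6632.
Then [S]/(Km+[S]) = 0.6632 ⇒ [S] = 1.38 × 0.6632/(1 − 0.6632) = 2.72 mM.

2.72 mM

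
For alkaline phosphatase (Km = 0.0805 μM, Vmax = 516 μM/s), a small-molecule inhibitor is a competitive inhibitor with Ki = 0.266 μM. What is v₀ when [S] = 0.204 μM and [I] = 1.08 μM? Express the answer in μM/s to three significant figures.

With α = 1 + [I]/Ki = 1 + 1.08/0.266 = 5.060, the competitive rate law is v = Vmax[S] / (αKm + [S]).
v = 516×0.204 / (5.060×0.0805 + 0.204) = 105.3/0.6113 = 172 μM/s.

172 μM/s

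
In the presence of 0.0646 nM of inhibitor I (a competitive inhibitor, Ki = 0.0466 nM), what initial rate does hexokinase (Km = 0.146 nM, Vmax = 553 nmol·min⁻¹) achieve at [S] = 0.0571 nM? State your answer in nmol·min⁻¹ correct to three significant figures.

77.9 nmol·min⁻¹

With α = 1 + [I]/Ki = 1 + 0.0646/0.0466 = 2.386, the competitive rate law is v = Vmax[S] / (αKm + [S]).
v = 553×0.0571 / (2.386×0.146 + 0.0571) = 31.58/0.4055 = 77.9 nmol·min⁻¹.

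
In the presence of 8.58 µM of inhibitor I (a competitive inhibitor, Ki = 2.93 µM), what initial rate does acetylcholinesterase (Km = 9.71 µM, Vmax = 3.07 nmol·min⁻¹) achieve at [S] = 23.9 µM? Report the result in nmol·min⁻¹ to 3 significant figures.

α = 1 + [I]/Ki = 1 + 8.58/2.93 = 3.928.
For a competitive inhibitor, Vmax is unchanged and the apparent Km becomes α·Km: Km,app = 38.1 µM, Vmax,app = 3.07 nmol·min⁻¹.
v = Vmax,app·[S]/(Km,app + [S]) = 3.07 × 23.9/(38.1 + 23.9) = 1.18 nmol·min⁻¹.

1.18 nmol·min⁻¹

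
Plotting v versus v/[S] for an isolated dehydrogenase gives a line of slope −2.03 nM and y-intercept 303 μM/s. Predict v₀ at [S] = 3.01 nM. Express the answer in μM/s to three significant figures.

181 μM/s

In the Eadie–Hofstee form v = Vmax − Km·(v/[S]), the slope is −Km and the intercept is Vmax, so Km = 2.03 nM and Vmax = 303 μM/s.
v = 303 × 3.01/(2.03 + 3.01) = 181 μM/s.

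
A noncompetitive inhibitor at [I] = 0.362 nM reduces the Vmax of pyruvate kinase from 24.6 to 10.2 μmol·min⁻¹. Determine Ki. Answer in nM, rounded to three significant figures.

0.256 nM

Noncompetitive: Vmax,app = Vmax/α with α = 1 + [I]/Ki.
α = Vmax/Vmax,app = 24.6/10.2 = 2.412.
Since α = 1 + [I]/Ki, [I]/Ki = 2.412 − 1 = 1.412 and Ki = 0.362/1.412 = 0.256 nM.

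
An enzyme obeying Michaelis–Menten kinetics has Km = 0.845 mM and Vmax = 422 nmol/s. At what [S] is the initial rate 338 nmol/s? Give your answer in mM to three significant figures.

The required fractional saturation is v/Vmax = 338/422 = 0.8009.
Then [S]/(Km+[S]) = 0.8009 ⇒ [S] = 0.845 × 0.8009/(1 − 0.8009) = 3.40 mM.

3.40 mM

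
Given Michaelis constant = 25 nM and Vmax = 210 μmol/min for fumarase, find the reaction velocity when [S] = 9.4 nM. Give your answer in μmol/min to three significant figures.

[S]/(Km+[S]) = 9.4/34.40 = 0.2733, the fractional saturation.
v = 0.2733 × Vmax = 0.2733 × 210 = 57.4 μmol/min.

57.4 μmol/min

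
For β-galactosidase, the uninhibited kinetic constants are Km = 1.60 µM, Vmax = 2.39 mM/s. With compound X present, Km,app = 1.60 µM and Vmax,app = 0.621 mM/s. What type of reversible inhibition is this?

noncompetitive

Vmax decreases (2.39 → 0.621 mM/s) while Km is unchanged — pure noncompetitive inhibition.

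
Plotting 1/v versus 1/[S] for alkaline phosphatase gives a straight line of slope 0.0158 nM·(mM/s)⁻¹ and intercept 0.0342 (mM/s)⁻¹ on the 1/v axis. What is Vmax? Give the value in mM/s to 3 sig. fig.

29.2 mM/s

The y-intercept of a Lineweaver–Burk plot equals 1/Vmax, so Vmax = 1/0.0342 = 29.2 mM/s.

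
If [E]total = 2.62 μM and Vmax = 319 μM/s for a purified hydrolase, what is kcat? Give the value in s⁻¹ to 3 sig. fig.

122 s⁻¹

kcat = Vmax/[E]total = 319 μM/s / 2.62 μM = 122 s⁻¹.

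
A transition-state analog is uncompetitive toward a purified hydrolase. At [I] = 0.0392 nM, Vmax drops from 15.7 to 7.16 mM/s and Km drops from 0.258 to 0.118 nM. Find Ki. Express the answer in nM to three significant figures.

0.0329 nM

Uncompetitive: Vmax,app = Vmax/α (and Km,app = Km/α) with α = 1 + [I]/Ki.
α = Vmax/Vmax,app = 15.7/7.16 = 2.193.
Ki = [I]/(α − 1) = 0.0392/1.193 = 0.0329 nM.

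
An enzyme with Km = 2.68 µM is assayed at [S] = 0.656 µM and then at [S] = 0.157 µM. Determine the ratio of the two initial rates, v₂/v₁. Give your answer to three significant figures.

0.281

Since Vmax cancels, v₂/v₁ = [S]₂(Km+[S]₁) / [S]₁(Km+[S]₂).
= 0.157×(2.68+0.656) / (0.656×(2.68+0.157)) = 0.5238/1.861 = 0.281.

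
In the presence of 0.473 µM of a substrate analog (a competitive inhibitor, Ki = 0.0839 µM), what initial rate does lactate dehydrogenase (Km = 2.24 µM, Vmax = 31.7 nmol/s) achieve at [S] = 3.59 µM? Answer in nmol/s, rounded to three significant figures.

6.17 nmol/s

With α = 1 + [I]/Ki = 1 + 0.473/0.0839 = 6.638, the competitive rate law is v = Vmax[S] / (αKm + [S]).
v = 31.7×3.59 / (6.638×2.24 + 3.59) = 113.8/18.46 = 6.17 nmol/s.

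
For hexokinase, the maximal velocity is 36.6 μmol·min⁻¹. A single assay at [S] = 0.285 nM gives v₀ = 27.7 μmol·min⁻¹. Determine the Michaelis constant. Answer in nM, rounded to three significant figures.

From v = Vmax[S]/(Km+[S]), Km = [S](Vmax − v)/v.
Km = 0.285 × (36.6 − 27.7) / 27.7 = 2.536/27.7 = 0.0916 nM.

0.0916 nM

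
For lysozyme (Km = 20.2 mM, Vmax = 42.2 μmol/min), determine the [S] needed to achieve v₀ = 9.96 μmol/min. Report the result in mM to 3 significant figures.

6.24 mM

Rearranging v = Vmax[S]/(Km+[S]) gives [S] = Km·v/(Vmax − v).
[S] = 20.2 × 9.96 / (42.2 − 9.96) = 201.2/32.24 = 6.24 mM.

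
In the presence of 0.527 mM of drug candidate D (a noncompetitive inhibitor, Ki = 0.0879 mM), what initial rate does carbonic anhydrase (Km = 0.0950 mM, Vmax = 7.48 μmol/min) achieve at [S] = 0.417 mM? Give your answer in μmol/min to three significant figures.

With α = 1 + [I]/Ki = 1 + 0.527/0.0879 = 6.995, the noncompetitive rate law is v = (Vmax/α)·[S] / (Km + [S]).
v = (7.48/6.995)×0.417 / (0.0950 + 0.417) = 0.4459/0.5120 = 0.871 μmol/min.

0.871 μmol/min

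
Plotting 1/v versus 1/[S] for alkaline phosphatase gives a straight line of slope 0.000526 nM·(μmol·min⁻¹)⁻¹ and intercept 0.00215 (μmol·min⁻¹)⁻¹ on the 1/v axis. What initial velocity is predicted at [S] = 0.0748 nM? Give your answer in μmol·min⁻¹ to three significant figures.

109 μmol·min⁻¹

The y-intercept is 1/Vmax, so Vmax = 1/0.00215 = 465 μmol·min⁻¹.
The slope is Km/Vmax, so Km = 0.000526 × 465 = 0.245 nM.
Then v = 465 × 0.0748/(0.245 + 0.0748) = 109 μmol·min⁻¹.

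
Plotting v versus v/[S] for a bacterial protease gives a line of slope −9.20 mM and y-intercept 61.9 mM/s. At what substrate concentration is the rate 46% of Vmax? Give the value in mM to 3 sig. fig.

7.84 mM

The Eadie–Hofstee slope gives Km = 9.20 mM (slope = −Km).
v/Vmax = [S]/(Km+[S]) = 0.46 ⇒ [S] = Km·0.46/(1−0.46) = 9.20 × 0.8519 = 7.84 mM.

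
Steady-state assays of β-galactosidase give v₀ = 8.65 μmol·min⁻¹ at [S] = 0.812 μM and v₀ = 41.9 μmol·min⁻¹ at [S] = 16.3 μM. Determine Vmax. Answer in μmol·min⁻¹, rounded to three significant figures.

52.5 μmol·min⁻¹

In reciprocal form, 1/v = (Km/Vmax)·(1/[S]) + 1/Vmax. The two points give (1/[S], 1/v) = (1.232, 0.1156) and (0.06135, 0.02387).
Slope = (0.1156 − 0.02387)/(1.232 − 0.06135) = 0.07840; intercept = 0.1156 − 0.07840×1.232 = 0.01906.
Vmax = 1/intercept = 52.5 μmol·min⁻¹; Km = slope × Vmax = 0.07840 × 52.5 = 4.11 μM.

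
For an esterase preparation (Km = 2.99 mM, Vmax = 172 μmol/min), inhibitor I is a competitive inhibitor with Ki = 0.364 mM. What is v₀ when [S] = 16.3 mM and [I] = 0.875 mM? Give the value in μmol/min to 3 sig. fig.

With α = 1 + [I]/Ki = 1 + 0.875/0.364 = 3.404, the competitive rate law is v = Vmax[S] / (αKm + [S]).
v = 172×16.3 / (3.404×2.99 + 16.3) = 2804/26.48 = 106 μmol/min.

106 μmol/min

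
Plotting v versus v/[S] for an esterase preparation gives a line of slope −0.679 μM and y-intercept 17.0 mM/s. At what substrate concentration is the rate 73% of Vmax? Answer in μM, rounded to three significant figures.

1.84 μM

The Eadie–Hofstee slope gives Km = 0.679 μM (slope = −Km).
v/Vmax = [S]/(Km+[S]) = 0.73 ⇒ [S] = Km·0.73/(1−0.73) = 0.679 × 2.704 = 1.84 μM.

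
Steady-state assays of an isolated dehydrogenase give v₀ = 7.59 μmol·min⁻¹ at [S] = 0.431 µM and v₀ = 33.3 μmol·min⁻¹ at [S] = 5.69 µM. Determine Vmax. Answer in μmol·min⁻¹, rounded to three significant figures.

From v = Vmax[S]/(Km+[S]), each point gives Vmax = v(Km+[S])/[S].
Equating: 7.59(Km+0.431)/0.431 = 33.3(Km+5.69)/5.69.
17.61·Km + 7.59 = 5.852·Km + 33.3, so (17.61 − 5.852)·Km = 33.3 − 7.59.
Km = 25.71/11.76 = 2.19 µM; then Vmax = 7.59(2.19+0.431)/0.431 = 46.1 μmol·min⁻¹.

46.1 μmol·min⁻¹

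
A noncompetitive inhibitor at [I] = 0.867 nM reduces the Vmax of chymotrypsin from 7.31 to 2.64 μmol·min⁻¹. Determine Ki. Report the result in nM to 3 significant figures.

Noncompetitive: Vmax,app = Vmax/α with α = 1 + [I]/Ki.
α = Vmax/Vmax,app = 7.31/2.64 = 2.769.
Since α = 1 + [I]/Ki, [I]/Ki = 2.769 − 1 = 1.769 and Ki = 0.867/1.769 = 0.490 nM.

0.490 nM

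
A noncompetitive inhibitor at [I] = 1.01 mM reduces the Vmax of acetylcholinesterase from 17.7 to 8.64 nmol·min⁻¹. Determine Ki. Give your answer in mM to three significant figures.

Noncompetitive: Vmax,app = Vmax/α with α = 1 + [I]/Ki.
α = Vmax/Vmax,app = 17.7/8.64 = 2.049.
Since α = 1 + [I]/Ki, [I]/Ki = 2.049 − 1 = 1.049 and Ki = 1.01/1.049 = 0.963 mM.

0.963 mM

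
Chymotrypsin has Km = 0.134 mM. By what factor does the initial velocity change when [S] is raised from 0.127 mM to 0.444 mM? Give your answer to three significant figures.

The fractional saturations are [S]/(Km+[S]) = 0.127/0.2610 = 0.4866 and 0.444/0.5780 = 0.7682.
v₂/v₁ is just their ratio: 0.7682/0.4866 = 1.58.

1.58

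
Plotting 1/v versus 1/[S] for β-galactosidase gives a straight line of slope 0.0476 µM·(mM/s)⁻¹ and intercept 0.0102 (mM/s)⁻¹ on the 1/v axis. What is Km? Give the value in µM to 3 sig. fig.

y-intercept = 1/Vmax ⇒ Vmax = 98.0 mM/s; slope = Km/Vmax ⇒ Km = slope × Vmax.
Km = 0.0476 × 98.0 = 4.67 µM.

4.67 µM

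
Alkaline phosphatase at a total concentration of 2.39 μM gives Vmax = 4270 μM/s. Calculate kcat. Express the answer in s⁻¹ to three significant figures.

1790 s⁻¹

kcat = Vmax/[E]total = 4270 μM/s / 2.39 μM = 1790 s⁻¹.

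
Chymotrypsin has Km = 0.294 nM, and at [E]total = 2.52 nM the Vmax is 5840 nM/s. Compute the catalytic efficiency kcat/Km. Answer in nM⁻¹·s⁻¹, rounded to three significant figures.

kcat = Vmax/[E]total = 5840/2.52 = 2320 s⁻¹.
kcat/Km = 2320/0.294 = 7880 nM⁻¹·s⁻¹.

7880 nM⁻¹·s⁻¹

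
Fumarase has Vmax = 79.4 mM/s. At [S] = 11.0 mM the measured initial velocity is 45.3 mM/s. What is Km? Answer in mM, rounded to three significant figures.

8.28 mM

v/Vmax = 45.3/79.4 = 0.5705 = [S]/(Km+[S]).
So Km + [S] = [S]/0.5705 = 19.28 mM, giving Km = 19.28 − 11.0 = 8.28 mM.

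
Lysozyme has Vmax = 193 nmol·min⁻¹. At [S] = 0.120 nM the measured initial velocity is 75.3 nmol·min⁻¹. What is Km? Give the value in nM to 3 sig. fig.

v/Vmax = 75.3/193 = 0.3902 = [S]/(Km+[S]).
So Km + [S] = [S]/0.3902 = 0.3076 nM, giving Km = 0.3076 − 0.120 = 0.188 nM.

0.188 nM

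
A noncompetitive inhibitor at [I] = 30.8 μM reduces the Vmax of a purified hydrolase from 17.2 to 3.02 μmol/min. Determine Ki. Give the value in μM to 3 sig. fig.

6.56 μM

Noncompetitive: Vmax,app = Vmax/α with α = 1 + [I]/Ki.
α = Vmax/Vmax,app = 17.2/3.02 = 5.695.
Since α = 1 + [I]/Ki, [I]/Ki = 5.695 − 1 = 4.695 and Ki = 30.8/4.695 = 6.56 μM.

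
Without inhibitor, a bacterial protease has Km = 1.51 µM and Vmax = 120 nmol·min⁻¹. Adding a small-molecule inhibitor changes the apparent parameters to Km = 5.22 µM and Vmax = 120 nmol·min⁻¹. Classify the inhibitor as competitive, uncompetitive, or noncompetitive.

competitive

Km increases (1.51 → 5.22 µM) while Vmax is unchanged — the hallmark of competitive inhibition.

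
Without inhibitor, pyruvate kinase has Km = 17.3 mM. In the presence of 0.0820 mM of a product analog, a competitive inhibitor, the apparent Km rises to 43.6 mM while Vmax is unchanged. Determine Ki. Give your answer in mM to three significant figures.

0.0539 mM

Competitive: Km,app = α·Km with α = 1 + [I]/Ki.
α = Km,app/Km = 43.6/17.3 = 2.520.
Ki = [I]/(α − 1) = 0.0820/1.520 = 0.0539 mM.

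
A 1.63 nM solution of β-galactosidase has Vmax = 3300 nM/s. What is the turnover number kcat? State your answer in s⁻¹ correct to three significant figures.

kcat = Vmax/[E]total = 3300 nM/s / 1.63 nM = 2020 s⁻¹.

2020 s⁻¹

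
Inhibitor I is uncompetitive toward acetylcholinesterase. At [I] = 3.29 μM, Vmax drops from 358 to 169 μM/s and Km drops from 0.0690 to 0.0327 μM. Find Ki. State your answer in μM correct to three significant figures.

Uncompetitive: Vmax,app = Vmax/α (and Km,app = Km/α) with α = 1 + [I]/Ki.
α = Vmax/Vmax,app = 358/169 = 2.118.
Since α = 1 + [I]/Ki, [I]/Ki = 2.118 − 1 = 1.118 and Ki = 3.29/1.118 = 2.94 μM.

2.94 μM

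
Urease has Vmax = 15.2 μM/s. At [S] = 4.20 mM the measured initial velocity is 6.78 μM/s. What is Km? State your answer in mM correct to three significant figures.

From v = Vmax[S]/(Km+[S]), Km = [S](Vmax − v)/v.
Km = 4.20 × (15.2 − 6.78) / 6.78 = 35.36/6.78 = 5.22 mM.

5.22 mM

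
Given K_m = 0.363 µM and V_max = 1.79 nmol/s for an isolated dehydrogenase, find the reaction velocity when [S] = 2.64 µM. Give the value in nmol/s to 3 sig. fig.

1.57 nmol/s

v = Vmax·[S]/(Km + [S]) = 1.79 × 2.64 / (0.363 + 2.64)
  = 4.726 / 3.003 = 1.57 nmol/s.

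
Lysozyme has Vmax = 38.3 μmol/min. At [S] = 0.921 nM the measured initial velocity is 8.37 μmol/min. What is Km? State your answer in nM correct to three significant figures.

3.29 nM

From v = Vmax[S]/(Km+[S]), Km = [S](Vmax − v)/v.
Km = 0.921 × (38.3 − 8.37) / 8.37 = 27.57/8.37 = 3.29 nM.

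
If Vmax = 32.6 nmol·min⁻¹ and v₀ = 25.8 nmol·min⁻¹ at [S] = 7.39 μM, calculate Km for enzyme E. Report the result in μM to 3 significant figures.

v/Vmax = 25.8/32.6 = 0.7914 = [S]/(Km+[S]).
So Km + [S] = [S]/0.7914 = 9.338 μM, giving Km = 9.338 − 7.39 = 1.95 μM.

1.95 μM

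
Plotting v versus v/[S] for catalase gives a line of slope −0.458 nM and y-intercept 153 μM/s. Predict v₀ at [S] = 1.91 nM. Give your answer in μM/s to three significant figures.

In the Eadie–Hofstee form v = Vmax − Km·(v/[S]), the slope is −Km and the intercept is Vmax, so Km = 0.458 nM and Vmax = 153 μM/s.
v = 153 × 1.91/(0.458 + 1.91) = 123 μM/s.

123 μM/s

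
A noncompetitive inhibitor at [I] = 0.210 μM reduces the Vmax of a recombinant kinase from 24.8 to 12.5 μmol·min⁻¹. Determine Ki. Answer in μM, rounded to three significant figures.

0.213 μM

Noncompetitive: Vmax,app = Vmax/α with α = 1 + [I]/Ki.
α = Vmax/Vmax,app = 24.8/12.5 = 1.984.
Ki = [I]/(α − 1) = 0.210/0.9840 = 0.213 μM.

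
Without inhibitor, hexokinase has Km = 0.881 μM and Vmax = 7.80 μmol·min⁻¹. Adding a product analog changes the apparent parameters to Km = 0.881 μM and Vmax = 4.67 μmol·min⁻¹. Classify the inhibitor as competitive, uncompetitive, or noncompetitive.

noncompetitive

Vmax decreases (7.80 → 4.67 μmol·min⁻¹) while Km is unchanged — pure noncompetitive inhibition.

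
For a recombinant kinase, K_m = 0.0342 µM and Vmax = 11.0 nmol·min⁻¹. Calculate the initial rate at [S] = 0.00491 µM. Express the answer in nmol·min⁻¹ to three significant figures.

1.38 nmol·min⁻¹

v = Vmax·[S]/(Km + [S]) = 11.0 × 0.00491 / (0.0342 + 0.00491)
  = 0.05401 / 0.03911 = 1.38 nmol·min⁻¹.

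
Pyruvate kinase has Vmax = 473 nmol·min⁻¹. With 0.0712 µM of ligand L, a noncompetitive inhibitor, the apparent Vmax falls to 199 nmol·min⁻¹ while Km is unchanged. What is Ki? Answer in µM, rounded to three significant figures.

Noncompetitive: Vmax,app = Vmax/α with α = 1 + [I]/Ki.
α = Vmax/Vmax,app = 473/199 = 2.377.
Since α = 1 + [I]/Ki, [I]/Ki = 2.377 − 1 = 1.377 and Ki = 0.0712/1.377 = 0.0517 µM.

0.0517 µM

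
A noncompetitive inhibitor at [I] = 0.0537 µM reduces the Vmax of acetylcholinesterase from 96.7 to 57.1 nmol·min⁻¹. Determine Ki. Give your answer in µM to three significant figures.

0.0774 µM

Noncompetitive: Vmax,app = Vmax/α with α = 1 + [I]/Ki.
α = Vmax/Vmax,app = 96.7/57.1 = 1.694.
Ki = [I]/(α − 1) = 0.0537/0.6935 = 0.0774 µM.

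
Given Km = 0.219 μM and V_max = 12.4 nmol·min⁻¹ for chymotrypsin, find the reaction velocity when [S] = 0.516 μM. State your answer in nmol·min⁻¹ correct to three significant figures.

8.71 nmol·min⁻¹

v = Vmax·[S]/(Km + [S]) = 12.4 × 0.516 / (0.219 + 0.516)
  = 6.398 / 0.7350 = 8.71 nmol·min⁻¹.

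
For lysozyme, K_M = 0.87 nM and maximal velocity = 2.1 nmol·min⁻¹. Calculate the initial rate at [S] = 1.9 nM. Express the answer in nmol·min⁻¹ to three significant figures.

[S]/(Km+[S]) = 1.9/2.770 = 0.6859, the fractional saturation.
v = 0.6859 × Vmax = 0.6859 × 2.1 = 1.44 nmol·min⁻¹.

1.44 nmol·min⁻¹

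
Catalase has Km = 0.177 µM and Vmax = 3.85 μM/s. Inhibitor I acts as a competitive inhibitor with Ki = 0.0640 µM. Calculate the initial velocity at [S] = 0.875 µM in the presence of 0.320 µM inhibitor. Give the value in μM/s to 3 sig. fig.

1.74 μM/s

α = 1 + [I]/Ki = 1 + 0.320/0.0640 = 6.000.
For a competitive inhibitor, Vmax is unchanged and the apparent Km becomes α·Km: Km,app = 1.06 µM, Vmax,app = 3.85 μM/s.
v = Vmax,app·[S]/(Km,app + [S]) = 3.85 × 0.875/(1.06 + 0.875) = 1.74 μM/s.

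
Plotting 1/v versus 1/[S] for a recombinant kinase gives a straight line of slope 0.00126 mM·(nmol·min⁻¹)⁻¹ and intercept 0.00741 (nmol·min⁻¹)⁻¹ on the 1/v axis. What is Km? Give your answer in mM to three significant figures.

0.170 mM

y-intercept = 1/Vmax ⇒ Vmax = 135 nmol·min⁻¹; slope = Km/Vmax ⇒ Km = slope × Vmax.
Km = 0.00126 × 135 = 0.170 mM.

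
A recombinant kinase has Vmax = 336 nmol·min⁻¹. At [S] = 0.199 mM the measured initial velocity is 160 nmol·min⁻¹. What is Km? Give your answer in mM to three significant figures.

0.219 mM

From v = Vmax[S]/(Km+[S]), Km = [S](Vmax − v)/v.
Km = 0.199 × (336 − 160) / 160 = 35.02/160 = 0.219 mM.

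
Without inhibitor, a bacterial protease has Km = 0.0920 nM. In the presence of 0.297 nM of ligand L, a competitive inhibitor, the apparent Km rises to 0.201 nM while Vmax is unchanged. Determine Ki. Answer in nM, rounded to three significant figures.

Competitive: Km,app = α·Km with α = 1 + [I]/Ki.
α = Km,app/Km = 0.201/0.0920 = 2.185.
Ki = [I]/(α − 1) = 0.297/1.185 = 0.251 nM.

0.251 nM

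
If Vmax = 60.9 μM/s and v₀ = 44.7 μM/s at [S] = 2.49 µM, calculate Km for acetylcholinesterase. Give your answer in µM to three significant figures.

0.902 µM

From v = Vmax[S]/(Km+[S]), Km = [S](Vmax − v)/v.
Km = 2.49 × (60.9 − 44.7) / 44.7 = 40.34/44.7 = 0.902 µM.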